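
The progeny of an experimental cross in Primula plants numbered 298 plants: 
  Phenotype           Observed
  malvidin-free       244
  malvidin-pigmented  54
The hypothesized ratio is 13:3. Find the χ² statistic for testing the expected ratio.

Under the 13:3 hypothesis (Σ ratio = 16, N = 298):
  malvidin-free: 298 × 13/16 = 242.125
  malvidin-pigmented: 298 × 3/16 = 55.875
χ² = Σ (O − E)² / E
  malvidin-free: (244 − 242.125)² / 242.125 = 0.0145
  malvidin-pigmented: (54 − 55.875)² / 55.875 = 0.0629
χ² = 0.0145 + 0.0629 = 0.0774 ≈ 0.077

0.077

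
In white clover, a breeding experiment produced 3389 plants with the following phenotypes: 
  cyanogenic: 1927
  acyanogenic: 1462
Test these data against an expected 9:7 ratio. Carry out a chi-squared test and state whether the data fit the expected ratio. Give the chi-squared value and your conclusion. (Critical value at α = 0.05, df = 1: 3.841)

0.513; consistent

Under the 9:7 hypothesis (Σ ratio = 16, N = 3389):
  cyanogenic: 3389 × 9/16 = 1906.3125
  acyanogenic: 3389 × 7/16 = 1482.6875
χ² = Σ (O − E)² / E
  cyanogenic: (1927 − 1906.3125)² / 1906.3125 = 0.2245
  acyanogenic: (1462 − 1482.6875)² / 1482.6875 = 0.2886
χ² = 0.2245 + 0.2886 = 0.5131 ≈ 0.513
Degrees of freedom = 2 − 1 = 1; critical value at α = 0.05 is 3.841.
Since 0.513 < 3.841, we fail to reject the null hypothesis — the data are consistent with the 9:7 ratio.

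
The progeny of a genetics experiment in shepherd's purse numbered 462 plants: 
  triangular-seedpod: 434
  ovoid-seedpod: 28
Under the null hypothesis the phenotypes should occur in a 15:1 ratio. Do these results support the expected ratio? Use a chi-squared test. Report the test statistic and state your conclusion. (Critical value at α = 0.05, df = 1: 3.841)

Total ratio parts = 16. Expected numbers out of 462:
  triangular-seedpod: 462 × 15/16 = 433.125
  ovoid-seedpod: 462 × 1/16 = 28.875
χ² = Σ (O − E)² / E
  triangular-seedpod: (434 − 433.125)² / 433.125 = 0.0018
  ovoid-seedpod: (28 − 28.875)² / 28.875 = 0.0265
χ² = 0.0018 + 0.0265 = 0.0283 ≈ 0.028
Degrees of freedom = 2 − 1 = 1; critical value at α = 0.05 is 3.841.
Since 0.028 < 3.841, we fail to reject the null hypothesis — the data are consistent with the 15:1 ratio.

0.028; consistent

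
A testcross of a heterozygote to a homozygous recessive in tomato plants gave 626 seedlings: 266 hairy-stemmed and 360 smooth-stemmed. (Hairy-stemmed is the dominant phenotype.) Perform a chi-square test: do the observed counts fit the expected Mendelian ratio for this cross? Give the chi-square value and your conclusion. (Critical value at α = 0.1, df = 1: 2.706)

A testcross of a heterozygote (Aa × aa) gives a 1:1 phenotypic ratio.
Under the 1:1 hypothesis (Σ ratio = 2, N = 626):
  hairy-stemmed: 626 × 1/2 = 313
  smooth-stemmed: 626 × 1/2 = 313
χ² = Σ (O − E)² / E
  hairy-stemmed: (266 − 313)² / 313 = 7.0575
  smooth-stemmed: (360 − 313)² / 313 = 7.0575
χ² = 7.0575 + 7.0575 = 14.115
Degrees of freedom = 2 − 1 = 1; critical value at α = 0.1 is 2.706.
Since 14.115 > 2.706, we reject the null hypothesis — the data do not fit the 1:1 ratio.

14.115; not consistent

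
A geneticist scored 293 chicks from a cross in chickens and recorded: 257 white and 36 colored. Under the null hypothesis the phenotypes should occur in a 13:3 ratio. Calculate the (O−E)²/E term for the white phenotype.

1.506

Under the 13:3 hypothesis (Σ ratio = 16, N = 293):
  white: 293 × 13/16 = 238.0625
  colored: 293 × 3/16 = 54.9375
Contribution of white: (257 − 238.0625)² / 238.0625 = 1.5064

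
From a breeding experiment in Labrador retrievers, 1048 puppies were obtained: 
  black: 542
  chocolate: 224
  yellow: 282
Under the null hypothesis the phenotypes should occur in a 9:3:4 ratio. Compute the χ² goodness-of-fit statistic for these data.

Expected counts for N = 1048 under a 9:3:4 ratio (total parts = 16):
  black: 1048 × 9/16 = 589.5
  chocolate: 1048 × 3/16 = 196.5
  yellow: 1048 × 4/16 = 262
χ² = Σ (O − E)² / E
  black: (542 − 589.5)² / 589.5 = 3.8274
  chocolate: (224 − 196.5)² / 196.5 = 3.8486
  yellow: (282 − 262)² / 262 = 1.5267
χ² = 3.8274 + 3.8486 + 1.5267 = 9.2027 ≈ 9.203

9.203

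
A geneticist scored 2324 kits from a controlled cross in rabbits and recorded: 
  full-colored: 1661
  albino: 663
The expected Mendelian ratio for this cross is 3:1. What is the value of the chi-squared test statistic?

Under the 3:1 hypothesis (Σ ratio = 4, N = 2324):
  full-colored: 2324 × 3/4 = 1743
  albino: 2324 × 1/4 = 581
χ² = Σ (O − E)² / E
  full-colored: (1661 − 1743)² / 1743 = 3.8577
  albino: (663 − 581)² / 581 = 11.5731
χ² = 3.8577 + 11.5731 = 15.4308 ≈ 15.431

15.431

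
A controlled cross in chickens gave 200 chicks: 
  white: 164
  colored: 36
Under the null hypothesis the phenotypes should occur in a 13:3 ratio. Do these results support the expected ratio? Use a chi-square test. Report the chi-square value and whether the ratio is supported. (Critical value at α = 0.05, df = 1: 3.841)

0.074; consistent

Under the 13:3 hypothesis (Σ ratio = 16, N = 200):
  white: 200 × 13/16 = 162.5
  colored: 200 × 3/16 = 37.5
χ² = Σ (O − E)² / E
  white: (164 − 162.5)² / 162.5 = 0.0138
  colored: (36 − 37.5)² / 37.5 = 0.0600
χ² = 0.0138 + 0.0600 = 0.0738 ≈ 0.074
Degrees of freedom = 2 − 1 = 1; critical value at α = 0.05 is 3.841.
Since 0.074 < 3.841, we fail to reject the null hypothesis — the data are consistent with the 13:3 ratio.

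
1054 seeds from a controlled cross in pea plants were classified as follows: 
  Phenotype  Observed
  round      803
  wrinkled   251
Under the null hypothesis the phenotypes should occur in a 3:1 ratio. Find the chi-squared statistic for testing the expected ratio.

0.791

Expected counts for N = 1054 under a 3:1 ratio (total parts = 4):
  round: 1054 × 3/4 = 790.5
  wrinkled: 1054 × 1/4 = 263.5
χ² = Σ (O − E)² / E
  round: (803 − 790.5)² / 790.5 = 0.1977
  wrinkled: (251 − 263.5)² / 263.5 = 0.5930
χ² = 0.1977 + 0.5930 = 0.7907 ≈ 0.791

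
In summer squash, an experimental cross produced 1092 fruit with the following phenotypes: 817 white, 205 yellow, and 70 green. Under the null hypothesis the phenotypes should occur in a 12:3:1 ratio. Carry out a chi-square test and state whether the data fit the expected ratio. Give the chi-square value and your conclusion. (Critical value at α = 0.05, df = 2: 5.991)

The 12:3:1 ratio has 16 parts, so with N = 1092 the expected counts are:
  white: 1092 × 12/16 = 819
  yellow: 1092 × 3/16 = 204.75
  green: 1092 × 1/16 = 68.25
χ² = Σ (O − E)² / E
  white: (817 − 819)² / 819 = 0.0049
  yellow: (205 − 204.75)² / 204.75 = 0.0003
  green: (70 − 68.25)² / 68.25 = 0.0449
χ² = 0.0049 + 0.0003 + 0.0449 = 0.0501 ≈ 0.050
Degrees of freedom = 3 − 1 = 2; critical value at α = 0.05 is 5.991.
Since 0.050 < 5.991, we fail to reject the null hypothesis — the data are consistent with the 12:3:1 ratio.

0.050; consistent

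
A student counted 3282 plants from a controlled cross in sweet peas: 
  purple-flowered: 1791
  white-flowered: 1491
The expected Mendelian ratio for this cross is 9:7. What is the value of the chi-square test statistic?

The 9:7 ratio has 16 parts, so with N = 3282 the expected counts are:
  purple-flowered: 3282 × 9/16 = 1846.125
  white-flowered: 3282 × 7/16 = 1435.875
χ² = Σ (O − E)² / E
  purple-flowered: (1791 − 1846.125)² / 1846.125 = 1.6460
  white-flowered: (1491 − 1435.875)² / 1435.875 = 2.1163
χ² = 1.6460 + 2.1163 = 3.7623 ≈ 3.762

3.762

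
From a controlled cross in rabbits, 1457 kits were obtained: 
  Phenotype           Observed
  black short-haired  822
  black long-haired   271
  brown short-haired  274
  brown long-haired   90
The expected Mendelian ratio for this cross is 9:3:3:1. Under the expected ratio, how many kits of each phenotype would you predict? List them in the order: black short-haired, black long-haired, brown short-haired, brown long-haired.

Total ratio parts = 16. Expected numbers out of 1457:
  black short-haired: 1457 × 9/16 = 819.5625
  black long-haired: 1457 × 3/16 = 273.1875
  brown short-haired: 1457 × 3/16 = 273.1875
  brown long-haired: 1457 × 1/16 = 91.0625

819.5625, 273.1875, 273.1875, 91.0625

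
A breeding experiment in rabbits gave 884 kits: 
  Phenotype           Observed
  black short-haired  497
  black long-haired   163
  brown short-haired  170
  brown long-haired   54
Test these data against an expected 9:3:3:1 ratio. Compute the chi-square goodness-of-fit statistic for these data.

0.183

Under the 9:3:3:1 hypothesis (Σ ratio = 16, N = 884):
  black short-haired: 884 × 9/16 = 497.25
  black long-haired: 884 × 3/16 = 165.75
  brown short-haired: 884 × 3/16 = 165.75
  brown long-haired: 884 × 1/16 = 55.25
χ² = Σ (O − E)² / E
  black short-haired: (497 − 497.25)² / 497.25 = 0.0001
  black long-haired: (163 − 165.75)² / 165.75 = 0.0456
  brown short-haired: (170 − 165.75)² / 165.75 = 0.1090
  brown long-haired: (54 − 55.25)² / 55.25 = 0.0283
χ² = 0.0001 + 0.0456 + 0.1090 + 0.0283 = 0.183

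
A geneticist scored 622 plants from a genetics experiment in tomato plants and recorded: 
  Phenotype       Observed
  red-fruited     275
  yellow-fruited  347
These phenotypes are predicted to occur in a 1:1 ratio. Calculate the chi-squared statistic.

8.334

Expected counts for N = 622 under a 1:1 ratio (total parts = 2):
  red-fruited: 622 × 1/2 = 311
  yellow-fruited: 622 × 1/2 = 311
χ² = Σ (O − E)² / E
  red-fruited: (275 − 311)² / 311 = 4.1672
  yellow-fruited: (347 − 311)² / 311 = 4.1672
χ² = 4.1672 + 4.1672 = 8.3344 ≈ 8.334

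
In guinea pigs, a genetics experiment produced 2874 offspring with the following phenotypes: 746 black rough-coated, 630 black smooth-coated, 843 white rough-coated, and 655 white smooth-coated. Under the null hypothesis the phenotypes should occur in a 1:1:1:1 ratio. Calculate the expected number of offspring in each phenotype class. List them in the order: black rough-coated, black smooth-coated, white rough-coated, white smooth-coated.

Total ratio parts = 4. Expected numbers out of 2874:
  black rough-coated: 2874 × 1/4 = 718.5
  black smooth-coated: 2874 × 1/4 = 718.5
  white rough-coated: 2874 × 1/4 = 718.5
  white smooth-coated: 2874 × 1/4 = 718.5

718.5, 718.5, 718.5, 718.5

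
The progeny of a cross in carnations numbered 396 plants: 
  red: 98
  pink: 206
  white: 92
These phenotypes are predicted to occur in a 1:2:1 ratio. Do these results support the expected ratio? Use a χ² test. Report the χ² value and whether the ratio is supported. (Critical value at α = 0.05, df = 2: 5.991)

Expected counts for N = 396 under a 1:2:1 ratio (total parts = 4):
  red: 396 × 1/4 = 99
  pink: 396 × 2/4 = 198
  white: 396 × 1/4 = 99
χ² = Σ (O − E)² / E
  red: (98 − 99)² / 99 = 0.0101
  pink: (206 − 198)² / 198 = 0.3232
  white: (92 − 99)² / 99 = 0.4949
χ² = 0.0101 + 0.3232 + 0.4949 = 0.8282 ≈ 0.828
Degrees of freedom = 3 − 1 = 2; critical value at α = 0.05 is 5.991.
Since 0.828 < 5.991, we fail to reject the null hypothesis — the data are consistent with the 1:2:1 ratio.

0.828; consistent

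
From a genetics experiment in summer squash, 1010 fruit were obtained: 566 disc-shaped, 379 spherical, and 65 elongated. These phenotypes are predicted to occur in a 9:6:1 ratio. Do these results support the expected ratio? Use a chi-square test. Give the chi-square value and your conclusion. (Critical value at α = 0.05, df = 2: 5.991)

Under the 9:6:1 hypothesis (Σ ratio = 16, N = 1010):
  disc-shaped: 1010 × 9/16 = 568.125
  spherical: 1010 × 6/16 = 378.75
  elongated: 1010 × 1/16 = 63.125
χ² = Σ (O − E)² / E
  disc-shaped: (566 − 568.125)² / 568.125 = 0.0079
  spherical: (379 − 378.75)² / 378.75 = 0.0002
  elongated: (65 − 63.125)² / 63.125 = 0.0557
χ² = 0.0079 + 0.0002 + 0.0557 = 0.0638 ≈ 0.064
Degrees of freedom = 3 − 1 = 2; critical value at α = 0.05 is 5.991.
Since 0.064 < 5.991, we fail to reject the null hypothesis — the data are consistent with the 9:6:1 ratio.

0.064; consistent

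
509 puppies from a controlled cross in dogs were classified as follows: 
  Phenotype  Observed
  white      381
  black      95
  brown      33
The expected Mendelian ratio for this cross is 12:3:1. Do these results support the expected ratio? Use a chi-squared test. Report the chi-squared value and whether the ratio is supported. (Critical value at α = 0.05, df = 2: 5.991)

The 12:3:1 ratio has 16 parts, so with N = 509 the expected counts are:
  white: 509 × 12/16 = 381.75
  black: 509 × 3/16 = 95.4375
  brown: 509 × 1/16 = 31.8125
χ² = Σ (O − E)² / E
  white: (381 − 381.75)² / 381.75 = 0.0015
  black: (95 − 95.4375)² / 95.4375 = 0.0020
  brown: (33 − 31.8125)² / 31.8125 = 0.0443
χ² = 0.0015 + 0.0020 + 0.0443 = 0.0478 ≈ 0.048
Degrees of freedom = 3 − 1 = 2; critical value at α = 0.05 is 5.991.
Since 0.048 < 5.991, we fail to reject the null hypothesis — the data are consistent with the 12:3:1 ratio.

0.048; consistent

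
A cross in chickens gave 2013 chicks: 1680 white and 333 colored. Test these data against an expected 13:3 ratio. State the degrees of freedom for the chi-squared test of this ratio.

A goodness-of-fit test with 2 phenotype classes has df = 2 − 1 = 1.

1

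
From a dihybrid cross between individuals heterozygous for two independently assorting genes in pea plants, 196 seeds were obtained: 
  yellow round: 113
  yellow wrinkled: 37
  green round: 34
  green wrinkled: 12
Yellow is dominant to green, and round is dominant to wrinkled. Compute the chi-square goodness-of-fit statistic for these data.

0.281

A dihybrid F₂ with independent assortment and complete dominance at both loci gives a 9:3:3:1 phenotypic ratio.
Expected counts for N = 196 under a 9:3:3:1 ratio (total parts = 16):
  yellow round: 196 × 9/16 = 110.25
  yellow wrinkled: 196 × 3/16 = 36.75
  green round: 196 × 3/16 = 36.75
  green wrinkled: 196 × 1/16 = 12.25
χ² = Σ (O − E)² / E
  yellow round: (113 − 110.25)² / 110.25 = 0.0686
  yellow wrinkled: (37 − 36.75)² / 36.75 = 0.0017
  green round: (34 − 36.75)² / 36.75 = 0.2058
  green wrinkled: (12 − 12.25)² / 12.25 = 0.0051
χ² = 0.0686 + 0.0017 + 0.2058 + 0.0051 = 0.2812 ≈ 0.281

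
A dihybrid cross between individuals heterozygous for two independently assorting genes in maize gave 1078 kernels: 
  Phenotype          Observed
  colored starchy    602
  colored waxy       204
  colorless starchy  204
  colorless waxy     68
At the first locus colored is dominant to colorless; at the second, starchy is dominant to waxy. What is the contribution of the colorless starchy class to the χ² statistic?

0.017

A dihybrid F₂ with independent assortment and complete dominance at both loci gives a 9:3:3:1 phenotypic ratio.
Expected counts for N = 1078 under a 9:3:3:1 ratio (total parts = 16):
  colored starchy: 1078 × 9/16 = 606.375
  colored waxy: 1078 × 3/16 = 202.125
  colorless starchy: 1078 × 3/16 = 202.125
  colorless waxy: 1078 × 1/16 = 67.375
Contribution of colorless starchy: (204 − 202.125)² / 202.125 = 0.0174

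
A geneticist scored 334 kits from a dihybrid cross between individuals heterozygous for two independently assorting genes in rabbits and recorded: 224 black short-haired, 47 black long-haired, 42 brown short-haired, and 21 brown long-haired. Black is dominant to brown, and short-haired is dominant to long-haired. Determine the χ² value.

17.638

A dihybrid F₂ with independent assortment and complete dominance at both loci gives a 9:3:3:1 phenotypic ratio.
Under the 9:3:3:1 hypothesis (Σ ratio = 16, N = 334):
  black short-haired: 334 × 9/16 = 187.875
  black long-haired: 334 × 3/16 = 62.625
  brown short-haired: 334 × 3/16 = 62.625
  brown long-haired: 334 × 1/16 = 20.875
χ² = Σ (O − E)² / E
  black short-haired: (224 − 187.875)² / 187.875 = 6.9462
  black long-haired: (47 − 62.625)² / 62.625 = 3.8985
  brown short-haired: (42 − 62.625)² / 62.625 = 6.7927
  brown long-haired: (21 − 20.875)² / 20.875 = 0.0007
χ² = 6.9462 + 3.8985 + 6.7927 + 0.0007 = 17.6381 ≈ 17.638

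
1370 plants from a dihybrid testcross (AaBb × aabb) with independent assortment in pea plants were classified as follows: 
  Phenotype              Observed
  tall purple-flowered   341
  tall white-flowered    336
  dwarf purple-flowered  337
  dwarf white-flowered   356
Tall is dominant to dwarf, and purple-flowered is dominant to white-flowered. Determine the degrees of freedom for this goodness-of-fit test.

A dihybrid testcross with independent assortment gives a 1:1:1:1 ratio.
A goodness-of-fit test with 4 phenotype classes has df = 4 − 1 = 3.

3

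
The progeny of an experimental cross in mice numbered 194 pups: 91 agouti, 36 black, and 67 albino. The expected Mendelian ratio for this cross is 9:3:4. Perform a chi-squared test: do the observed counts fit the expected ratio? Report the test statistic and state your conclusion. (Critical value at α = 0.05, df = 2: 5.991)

Under the 9:3:4 hypothesis (Σ ratio = 16, N = 194):
  agouti: 194 × 9/16 = 109.125
  black: 194 × 3/16 = 36.375
  albino: 194 × 4/16 = 48.5
χ² = Σ (O − E)² / E
  agouti: (91 − 109.125)² / 109.125 = 3.0105
  black: (36 − 36.375)² / 36.375 = 0.0039
  albino: (67 − 48.5)² / 48.5 = 7.0567
χ² = 3.0105 + 0.0039 + 7.0567 = 10.0711 ≈ 10.071
Degrees of freedom = 3 − 1 = 2; critical value at α = 0.05 is 5.991.
Since 10.071 > 5.991, we reject the null hypothesis — the data do not fit the 9:3:4 ratio.

10.071; not consistent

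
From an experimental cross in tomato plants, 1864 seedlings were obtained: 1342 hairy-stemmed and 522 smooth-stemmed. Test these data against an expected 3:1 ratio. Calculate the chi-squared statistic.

8.973

The 3:1 ratio has 4 parts, so with N = 1864 the expected counts are:
  hairy-stemmed: 1864 × 3/4 = 1398
  smooth-stemmed: 1864 × 1/4 = 466
χ² = Σ (O − E)² / E
  hairy-stemmed: (1342 − 1398)² / 1398 = 2.2432
  smooth-stemmed: (522 − 466)² / 466 = 6.7296
χ² = 2.2432 + 6.7296 = 8.9728 ≈ 8.973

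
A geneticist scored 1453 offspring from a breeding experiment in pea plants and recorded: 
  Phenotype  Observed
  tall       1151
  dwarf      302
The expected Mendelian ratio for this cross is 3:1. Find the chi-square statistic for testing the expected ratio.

13.770

Expected counts for N = 1453 under a 3:1 ratio (total parts = 4):
  tall: 1453 × 3/4 = 1089.75
  dwarf: 1453 × 1/4 = 363.25
χ² = Σ (O − E)² / E
  tall: (1151 − 1089.75)² / 1089.75 = 3.4426
  dwarf: (302 − 363.25)² / 363.25 = 10.3278
χ² = 3.4426 + 10.3278 = 13.7704 ≈ 13.770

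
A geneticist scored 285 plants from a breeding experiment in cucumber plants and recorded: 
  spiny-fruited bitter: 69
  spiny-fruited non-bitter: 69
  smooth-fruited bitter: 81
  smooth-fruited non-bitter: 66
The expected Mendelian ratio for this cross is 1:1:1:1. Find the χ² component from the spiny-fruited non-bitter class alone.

The 1:1:1:1 ratio has 4 parts, so with N = 285 the expected counts are:
  spiny-fruited bitter: 285 × 1/4 = 71.25
  spiny-fruited non-bitter: 285 × 1/4 = 71.25
  smooth-fruited bitter: 285 × 1/4 = 71.25
  smooth-fruited non-bitter: 285 × 1/4 = 71.25
Contribution of spiny-fruited non-bitter: (69 − 71.25)² / 71.25 = 0.0711

0.071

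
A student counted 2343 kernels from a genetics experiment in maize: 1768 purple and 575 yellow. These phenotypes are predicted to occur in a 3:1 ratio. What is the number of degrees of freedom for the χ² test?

A goodness-of-fit test with 2 phenotype classes has df = 2 − 1 = 1.

1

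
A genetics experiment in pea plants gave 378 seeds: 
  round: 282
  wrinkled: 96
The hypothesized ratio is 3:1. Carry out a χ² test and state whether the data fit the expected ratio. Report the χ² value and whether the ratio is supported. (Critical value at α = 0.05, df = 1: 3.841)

0.032; consistent

Expected counts for N = 378 under a 3:1 ratio (total parts = 4):
  round: 378 × 3/4 = 283.5
  wrinkled: 378 × 1/4 = 94.5
χ² = Σ (O − E)² / E
  round: (282 − 283.5)² / 283.5 = 0.0079
  wrinkled: (96 − 94.5)² / 94.5 = 0.0238
χ² = 0.0079 + 0.0238 = 0.0317 ≈ 0.032
Degrees of freedom = 2 − 1 = 1; critical value at α = 0.05 is 3.841.
Since 0.032 < 3.841, we fail to reject the null hypothesis — the data are consistent with the 3:1 ratio.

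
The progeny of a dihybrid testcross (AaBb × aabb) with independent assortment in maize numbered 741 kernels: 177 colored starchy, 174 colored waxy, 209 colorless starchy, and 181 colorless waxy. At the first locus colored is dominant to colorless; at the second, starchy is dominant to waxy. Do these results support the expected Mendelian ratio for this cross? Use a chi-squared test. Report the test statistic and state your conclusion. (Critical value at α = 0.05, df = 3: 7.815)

4.193; consistent

A dihybrid testcross with independent assortment gives a 1:1:1:1 ratio.
Under the 1:1:1:1 hypothesis (Σ ratio = 4, N = 741):
  colored starchy: 741 × 1/4 = 185.25
  colored waxy: 741 × 1/4 = 185.25
  colorless starchy: 741 × 1/4 = 185.25
  colorless waxy: 741 × 1/4 = 185.25
χ² = Σ (O − E)² / E
  colored starchy: (177 − 185.25)² / 185.25 = 0.3674
  colored waxy: (174 − 185.25)² / 185.25 = 0.6832
  colorless starchy: (209 − 185.25)² / 185.25 = 3.0449
  colorless waxy: (181 − 185.25)² / 185.25 = 0.0975
χ² = 0.3674 + 0.6832 + 3.0449 + 0.0975 = 4.193
Degrees of freedom = 4 − 1 = 3; critical value at α = 0.05 is 7.815.
Since 4.193 < 7.815, we fail to reject the null hypothesis — the data are consistent with the 1:1:1:1 ratio.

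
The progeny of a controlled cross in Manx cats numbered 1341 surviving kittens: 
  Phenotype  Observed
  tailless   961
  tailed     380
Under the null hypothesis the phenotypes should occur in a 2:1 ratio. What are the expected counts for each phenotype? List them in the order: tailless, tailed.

Expected counts for N = 1341 under a 2:1 ratio (total parts = 3):
  tailless: 1341 × 2/3 = 894
  tailed: 1341 × 1/3 = 447

894, 447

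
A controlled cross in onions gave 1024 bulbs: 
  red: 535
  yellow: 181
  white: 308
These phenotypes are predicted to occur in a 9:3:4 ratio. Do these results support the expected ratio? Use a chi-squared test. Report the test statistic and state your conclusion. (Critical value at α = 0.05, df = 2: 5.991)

14.111; not consistent

Under the 9:3:4 hypothesis (Σ ratio = 16, N = 1024):
  red: 1024 × 9/16 = 576
  yellow: 1024 × 3/16 = 192
  white: 1024 × 4/16 = 256
χ² = Σ (O − E)² / E
  red: (535 − 576)² / 576 = 2.9184
  yellow: (181 − 192)² / 192 = 0.6302
  white: (308 − 256)² / 256 = 10.5625
χ² = 2.9184 + 0.6302 + 10.5625 = 14.1111 ≈ 14.111
Degrees of freedom = 3 − 1 = 2; critical value at α = 0.05 is 5.991.
Since 14.111 > 5.991, we reject the null hypothesis — the data do not fit the 9:3:4 ratio.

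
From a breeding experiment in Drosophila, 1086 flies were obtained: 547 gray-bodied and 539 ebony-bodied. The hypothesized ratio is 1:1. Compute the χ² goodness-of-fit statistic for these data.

0.059

The 1:1 ratio has 2 parts, so with N = 1086 the expected counts are:
  gray-bodied: 1086 × 1/2 = 543
  ebony-bodied: 1086 × 1/2 = 543
χ² = Σ (O − E)² / E
  gray-bodied: (547 − 543)² / 543 = 0.0295
  ebony-bodied: (539 − 543)² / 543 = 0.0295
χ² = 0.0295 + 0.0295 = 0.059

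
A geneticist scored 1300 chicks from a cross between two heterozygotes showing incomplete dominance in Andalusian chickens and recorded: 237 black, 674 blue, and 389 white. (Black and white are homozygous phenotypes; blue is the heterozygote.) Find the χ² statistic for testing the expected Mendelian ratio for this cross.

37.317

With incomplete dominance, a heterozygote × heterozygote cross gives a 1:2:1 phenotypic ratio.
Total ratio parts = 4. Expected numbers out of 1300:
  black: 1300 × 1/4 = 325
  blue: 1300 × 2/4 = 650
  white: 1300 × 1/4 = 325
χ² = Σ (O − E)² / E
  black: (237 − 325)² / 325 = 23.8277
  blue: (674 − 650)² / 650 = 0.8862
  white: (389 − 325)² / 325 = 12.6031
χ² = 23.8277 + 0.8862 + 12.6031 = 37.317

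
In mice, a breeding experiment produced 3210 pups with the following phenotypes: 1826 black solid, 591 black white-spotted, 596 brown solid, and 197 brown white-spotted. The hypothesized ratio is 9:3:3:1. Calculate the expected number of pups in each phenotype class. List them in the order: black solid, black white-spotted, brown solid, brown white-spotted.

1805.625, 601.875, 601.875, 200.625

Expected counts for N = 3210 under a 9:3:3:1 ratio (total parts = 16):
  black solid: 3210 × 9/16 = 1805.625
  black white-spotted: 3210 × 3/16 = 601.875
  brown solid: 3210 × 3/16 = 601.875
  brown white-spotted: 3210 × 1/16 = 200.625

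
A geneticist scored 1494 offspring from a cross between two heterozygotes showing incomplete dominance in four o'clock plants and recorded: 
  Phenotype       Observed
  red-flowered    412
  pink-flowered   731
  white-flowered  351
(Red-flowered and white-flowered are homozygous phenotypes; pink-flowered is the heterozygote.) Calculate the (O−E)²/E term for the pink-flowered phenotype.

0.343

With incomplete dominance, a heterozygote × heterozygote cross gives a 1:2:1 phenotypic ratio.
Total ratio parts = 4. Expected numbers out of 1494:
  red-flowered: 1494 × 1/4 = 373.5
  pink-flowered: 1494 × 2/4 = 747
  white-flowered: 1494 × 1/4 = 373.5
Contribution of pink-flowered: (731 − 747)² / 747 = 0.3427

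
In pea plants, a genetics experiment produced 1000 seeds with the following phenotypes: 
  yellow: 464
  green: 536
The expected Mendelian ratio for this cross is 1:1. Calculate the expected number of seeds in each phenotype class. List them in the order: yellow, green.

500, 500

Under the 1:1 hypothesis (Σ ratio = 2, N = 1000):
  yellow: 1000 × 1/2 = 500
  green: 1000 × 1/2 = 500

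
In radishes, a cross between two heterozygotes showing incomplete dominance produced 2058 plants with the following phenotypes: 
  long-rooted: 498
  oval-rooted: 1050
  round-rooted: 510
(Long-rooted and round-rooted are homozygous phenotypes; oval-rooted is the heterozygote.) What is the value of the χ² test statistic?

With incomplete dominance, a heterozygote × heterozygote cross gives a 1:2:1 phenotypic ratio.
Under the 1:2:1 hypothesis (Σ ratio = 4, N = 2058):
  long-rooted: 2058 × 1/4 = 514.5
  oval-rooted: 2058 × 2/4 = 1029
  round-rooted: 2058 × 1/4 = 514.5
χ² = Σ (O − E)² / E
  long-rooted: (498 − 514.5)² / 514.5 = 0.5292
  oval-rooted: (1050 − 1029)² / 1029 = 0.4286
  round-rooted: (510 − 514.5)² / 514.5 = 0.0394
χ² = 0.5292 + 0.4286 + 0.0394 = 0.9972 ≈ 0.997

0.997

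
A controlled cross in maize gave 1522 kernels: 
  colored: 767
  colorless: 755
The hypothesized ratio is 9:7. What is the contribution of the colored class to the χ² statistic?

Expected counts for N = 1522 under a 9:7 ratio (total parts = 16):
  colored: 1522 × 9/16 = 856.125
  colorless: 1522 × 7/16 = 665.875
Contribution of colored: (767 − 856.125)² / 856.125 = 9.2782

9.278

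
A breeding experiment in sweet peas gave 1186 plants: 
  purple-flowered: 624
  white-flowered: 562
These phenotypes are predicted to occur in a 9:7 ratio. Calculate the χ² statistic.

6.372

The 9:7 ratio has 16 parts, so with N = 1186 the expected counts are:
  purple-flowered: 1186 × 9/16 = 667.125
  white-flowered: 1186 × 7/16 = 518.875
χ² = Σ (O − E)² / E
  purple-flowered: (624 − 667.125)² / 667.125 = 2.7877
  white-flowered: (562 − 518.875)² / 518.875 = 3.5842
χ² = 2.7877 + 3.5842 = 6.3719 ≈ 6.372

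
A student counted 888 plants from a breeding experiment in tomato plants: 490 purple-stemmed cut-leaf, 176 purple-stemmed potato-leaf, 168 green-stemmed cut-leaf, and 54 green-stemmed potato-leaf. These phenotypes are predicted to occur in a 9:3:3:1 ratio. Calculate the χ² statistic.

0.777

Total ratio parts = 16. Expected numbers out of 888:
  purple-stemmed cut-leaf: 888 × 9/16 = 499.5
  purple-stemmed potato-leaf: 888 × 3/16 = 166.5
  green-stemmed cut-leaf: 888 × 3/16 = 166.5
  green-stemmed potato-leaf: 888 × 1/16 = 55.5
χ² = Σ (O − E)² / E
  purple-stemmed cut-leaf: (490 − 499.5)² / 499.5 = 0.1807
  purple-stemmed potato-leaf: (176 − 166.5)² / 166.5 = 0.5420
  green-stemmed cut-leaf: (168 − 166.5)² / 166.5 = 0.0135
  green-stemmed potato-leaf: (54 − 55.5)² / 55.5 = 0.0405
χ² = 0.1807 + 0.5420 + 0.0135 + 0.0405 = 0.7767 ≈ 0.777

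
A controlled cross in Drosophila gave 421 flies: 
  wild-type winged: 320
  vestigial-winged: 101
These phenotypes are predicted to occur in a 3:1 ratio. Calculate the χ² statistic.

Total ratio parts = 4. Expected numbers out of 421:
  wild-type winged: 421 × 3/4 = 315.75
  vestigial-winged: 421 × 1/4 = 105.25
χ² = Σ (O − E)² / E
  wild-type winged: (320 − 315.75)² / 315.75 = 0.0572
  vestigial-winged: (101 − 105.25)² / 105.25 = 0.1716
χ² = 0.0572 + 0.1716 = 0.2288 ≈ 0.229

0.229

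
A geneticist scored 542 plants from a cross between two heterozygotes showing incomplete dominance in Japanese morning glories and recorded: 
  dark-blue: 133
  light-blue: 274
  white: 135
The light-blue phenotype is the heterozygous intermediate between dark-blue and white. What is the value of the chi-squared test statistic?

0.081

With incomplete dominance, a heterozygote × heterozygote cross gives a 1:2:1 phenotypic ratio.
Total ratio parts = 4. Expected numbers out of 542:
  dark-blue: 542 × 1/4 = 135.5
  light-blue: 542 × 2/4 = 271
  white: 542 × 1/4 = 135.5
χ² = Σ (O − E)² / E
  dark-blue: (133 − 135.5)² / 135.5 = 0.0461
  light-blue: (274 − 271)² / 271 = 0.0332
  white: (135 − 135.5)² / 135.5 = 0.0018
χ² = 0.0461 + 0.0332 + 0.0018 = 0.0811 ≈ 0.081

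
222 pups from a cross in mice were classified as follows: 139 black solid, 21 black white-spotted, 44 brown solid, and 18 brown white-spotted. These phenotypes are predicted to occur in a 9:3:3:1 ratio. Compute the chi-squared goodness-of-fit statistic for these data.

13.179

Total ratio parts = 16. Expected numbers out of 222:
  black solid: 222 × 9/16 = 124.875
  black white-spotted: 222 × 3/16 = 41.625
  brown solid: 222 × 3/16 = 41.625
  brown white-spotted: 222 × 1/16 = 13.875
χ² = Σ (O − E)² / E
  black solid: (139 − 124.875)² / 124.875 = 1.5977
  black white-spotted: (21 − 41.625)² / 41.625 = 10.2196
  brown solid: (44 − 41.625)² / 41.625 = 0.1355
  brown white-spotted: (18 − 13.875)² / 13.875 = 1.2264
χ² = 1.5977 + 10.2196 + 0.1355 + 1.2264 = 13.1792 ≈ 13.179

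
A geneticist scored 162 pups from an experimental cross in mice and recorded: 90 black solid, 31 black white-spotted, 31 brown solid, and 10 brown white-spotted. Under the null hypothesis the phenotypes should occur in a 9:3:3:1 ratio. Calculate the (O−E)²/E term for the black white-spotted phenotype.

0.013

Total ratio parts = 16. Expected numbers out of 162:
  black solid: 162 × 9/16 = 91.125
  black white-spotted: 162 × 3/16 = 30.375
  brown solid: 162 × 3/16 = 30.375
  brown white-spotted: 162 × 1/16 = 10.125
Contribution of black white-spotted: (31 − 30.375)² / 30.375 = 0.0129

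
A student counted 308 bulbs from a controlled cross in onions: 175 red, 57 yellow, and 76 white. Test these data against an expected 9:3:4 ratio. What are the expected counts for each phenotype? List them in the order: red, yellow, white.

173.25, 57.75, 77

Under the 9:3:4 hypothesis (Σ ratio = 16, N = 308):
  red: 308 × 9/16 = 173.25
  yellow: 308 × 3/16 = 57.75
  white: 308 × 4/16 = 77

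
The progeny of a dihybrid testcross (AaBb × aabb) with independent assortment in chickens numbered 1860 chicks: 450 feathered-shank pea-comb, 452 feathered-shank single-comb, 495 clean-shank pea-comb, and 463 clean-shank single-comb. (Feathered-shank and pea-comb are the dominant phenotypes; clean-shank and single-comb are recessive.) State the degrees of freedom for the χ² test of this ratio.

3

A dihybrid testcross with independent assortment gives a 1:1:1:1 ratio.
A goodness-of-fit test with 4 phenotype classes has df = 4 − 1 = 3.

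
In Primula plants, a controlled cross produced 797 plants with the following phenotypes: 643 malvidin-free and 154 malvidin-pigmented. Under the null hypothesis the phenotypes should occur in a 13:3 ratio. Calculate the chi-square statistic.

0.171

Total ratio parts = 16. Expected numbers out of 797:
  malvidin-free: 797 × 13/16 = 647.5625
  malvidin-pigmented: 797 × 3/16 = 149.4375
χ² = Σ (O − E)² / E
  malvidin-free: (643 − 647.5625)² / 647.5625 = 0.0321
  malvidin-pigmented: (154 − 149.4375)² / 149.4375 = 0.1393
χ² = 0.0321 + 0.1393 = 0.1714 ≈ 0.171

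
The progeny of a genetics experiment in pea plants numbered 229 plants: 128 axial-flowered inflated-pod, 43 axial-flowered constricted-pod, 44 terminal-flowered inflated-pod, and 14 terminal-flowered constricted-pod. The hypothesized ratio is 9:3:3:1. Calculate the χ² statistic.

0.038

Under the 9:3:3:1 hypothesis (Σ ratio = 16, N = 229):
  axial-flowered inflated-pod: 229 × 9/16 = 128.8125
  axial-flowered constricted-pod: 229 × 3/16 = 42.9375
  terminal-flowered inflated-pod: 229 × 3/16 = 42.9375
  terminal-flowered constricted-pod: 229 × 1/16 = 14.3125
χ² = Σ (O − E)² / E
  axial-flowered inflated-pod: (128 − 128.8125)² / 128.8125 = 0.0051
  axial-flowered constricted-pod: (43 − 42.9375)² / 42.9375 = 0.0001
  terminal-flowered inflated-pod: (44 − 42.9375)² / 42.9375 = 0.0263
  terminal-flowered constricted-pod: (14 − 14.3125)² / 14.3125 = 0.0068
χ² = 0.0051 + 0.0001 + 0.0263 + 0.0068 = 0.0383 ≈ 0.038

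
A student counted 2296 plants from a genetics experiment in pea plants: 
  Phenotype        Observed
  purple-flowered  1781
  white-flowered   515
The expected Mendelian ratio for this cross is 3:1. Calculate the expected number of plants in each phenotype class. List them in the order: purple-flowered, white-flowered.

1722, 574

Expected counts for N = 2296 under a 3:1 ratio (total parts = 4):
  purple-flowered: 2296 × 3/4 = 1722
  white-flowered: 2296 × 1/4 = 574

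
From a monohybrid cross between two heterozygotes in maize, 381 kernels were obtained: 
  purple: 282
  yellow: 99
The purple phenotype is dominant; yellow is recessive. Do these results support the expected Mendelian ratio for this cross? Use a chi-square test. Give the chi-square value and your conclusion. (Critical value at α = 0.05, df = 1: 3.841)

0.197; consistent

For a monohybrid cross between heterozygotes with complete dominance, the expected phenotypic ratio is 3:1.
The 3:1 ratio has 4 parts, so with N = 381 the expected counts are:
  purple: 381 × 3/4 = 285.75
  yellow: 381 × 1/4 = 95.25
χ² = Σ (O − E)² / E
  purple: (282 − 285.75)² / 285.75 = 0.0492
  yellow: (99 − 95.25)² / 95.25 = 0.1476
χ² = 0.0492 + 0.1476 = 0.1968 ≈ 0.197
Degrees of freedom = 2 − 1 = 1; critical value at α = 0.05 is 3.841.
Since 0.197 < 3.841, we fail to reject the null hypothesis — the data are consistent with the 3:1 ratio.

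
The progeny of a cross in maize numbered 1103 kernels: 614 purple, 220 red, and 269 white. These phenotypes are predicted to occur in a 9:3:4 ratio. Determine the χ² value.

Under the 9:3:4 hypothesis (Σ ratio = 16, N = 1103):
  purple: 1103 × 9/16 = 620.4375
  red: 1103 × 3/16 = 206.8125
  white: 1103 × 4/16 = 275.75
χ² = Σ (O − E)² / E
  purple: (614 − 620.4375)² / 620.4375 = 0.0668
  red: (220 − 206.8125)² / 206.8125 = 0.8409
  white: (269 − 275.75)² / 275.75 = 0.1652
χ² = 0.0668 + 0.8409 + 0.1652 = 1.0729 ≈ 1.073

1.073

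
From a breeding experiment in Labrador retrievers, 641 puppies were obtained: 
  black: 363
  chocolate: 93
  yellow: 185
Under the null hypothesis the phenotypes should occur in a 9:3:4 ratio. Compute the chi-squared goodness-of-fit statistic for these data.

9.989

Expected counts for N = 641 under a 9:3:4 ratio (total parts = 16):
  black: 641 × 9/16 = 360.5625
  chocolate: 641 × 3/16 = 120.1875
  yellow: 641 × 4/16 = 160.25
χ² = Σ (O − E)² / E
  black: (363 − 360.5625)² / 360.5625 = 0.0165
  chocolate: (93 − 120.1875)² / 120.1875 = 6.1501
  yellow: (185 − 160.25)² / 160.25 = 3.8225
χ² = 0.0165 + 6.1501 + 3.8225 = 9.9891 ≈ 9.989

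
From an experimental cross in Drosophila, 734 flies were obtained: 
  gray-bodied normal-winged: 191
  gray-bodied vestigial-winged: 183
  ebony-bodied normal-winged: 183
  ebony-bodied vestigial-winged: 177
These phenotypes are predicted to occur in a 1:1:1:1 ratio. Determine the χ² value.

Expected counts for N = 734 under a 1:1:1:1 ratio (total parts = 4):
  gray-bodied normal-winged: 734 × 1/4 = 183.5
  gray-bodied vestigial-winged: 734 × 1/4 = 183.5
  ebony-bodied normal-winged: 734 × 1/4 = 183.5
  ebony-bodied vestigial-winged: 734 × 1/4 = 183.5
χ² = Σ (O − E)² / E
  gray-bodied normal-winged: (191 − 183.5)² / 183.5 = 0.3065
  gray-bodied vestigial-winged: (183 − 183.5)² / 183.5 = 0.0014
  ebony-bodied normal-winged: (183 − 183.5)² / 183.5 = 0.0014
  ebony-bodied vestigial-winged: (177 − 183.5)² / 183.5 = 0.2302
χ² = 0.3065 + 0.0014 + 0.0014 + 0.2302 = 0.5395 ≈ 0.540

0.540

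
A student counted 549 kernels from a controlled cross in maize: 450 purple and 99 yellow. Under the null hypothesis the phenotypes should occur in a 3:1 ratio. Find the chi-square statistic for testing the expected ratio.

14.213

The 3:1 ratio has 4 parts, so with N = 549 the expected counts are:
  purple: 549 × 3/4 = 411.75
  yellow: 549 × 1/4 = 137.25
χ² = Σ (O − E)² / E
  purple: (450 − 411.75)² / 411.75 = 3.5533
  yellow: (99 − 137.25)² / 137.25 = 10.6598
χ² = 3.5533 + 10.6598 = 14.2131 ≈ 14.213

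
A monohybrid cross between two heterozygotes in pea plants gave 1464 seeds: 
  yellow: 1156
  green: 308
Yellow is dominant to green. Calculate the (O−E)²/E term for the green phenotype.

9.191

For a monohybrid cross between heterozygotes with complete dominance, the expected phenotypic ratio is 3:1.
Under the 3:1 hypothesis (Σ ratio = 4, N = 1464):
  yellow: 1464 × 3/4 = 1098
  green: 1464 × 1/4 = 366
Contribution of green: (308 − 366)² / 366 = 9.1913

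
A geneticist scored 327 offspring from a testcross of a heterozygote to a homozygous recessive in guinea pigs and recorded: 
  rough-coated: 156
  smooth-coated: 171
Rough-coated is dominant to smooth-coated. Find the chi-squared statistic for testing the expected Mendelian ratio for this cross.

A testcross of a heterozygote (Aa × aa) gives a 1:1 phenotypic ratio.
Under the 1:1 hypothesis (Σ ratio = 2, N = 327):
  rough-coated: 327 × 1/2 = 163.5
  smooth-coated: 327 × 1/2 = 163.5
χ² = Σ (O − E)² / E
  rough-coated: (156 − 163.5)² / 163.5 = 0.3440
  smooth-coated: (171 − 163.5)² / 163.5 = 0.3440
χ² = 0.3440 + 0.3440 = 0.688

0.688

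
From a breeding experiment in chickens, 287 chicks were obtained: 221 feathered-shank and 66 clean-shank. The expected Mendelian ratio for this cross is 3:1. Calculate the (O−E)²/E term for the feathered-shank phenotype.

Total ratio parts = 4. Expected numbers out of 287:
  feathered-shank: 287 × 3/4 = 215.25
  clean-shank: 287 × 1/4 = 71.75
Contribution of feathered-shank: (221 − 215.25)² / 215.25 = 0.1536

0.154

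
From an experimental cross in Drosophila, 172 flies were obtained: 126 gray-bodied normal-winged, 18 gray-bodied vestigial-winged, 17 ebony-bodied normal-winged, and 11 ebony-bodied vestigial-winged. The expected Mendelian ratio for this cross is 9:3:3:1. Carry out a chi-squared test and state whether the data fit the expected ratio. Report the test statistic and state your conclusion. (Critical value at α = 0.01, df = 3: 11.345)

Under the 9:3:3:1 hypothesis (Σ ratio = 16, N = 172):
  gray-bodied normal-winged: 172 × 9/16 = 96.75
  gray-bodied vestigial-winged: 172 × 3/16 = 32.25
  ebony-bodied normal-winged: 172 × 3/16 = 32.25
  ebony-bodied vestigial-winged: 172 × 1/16 = 10.75
χ² = Σ (O − E)² / E
  gray-bodied normal-winged: (126 − 96.75)² / 96.75 = 8.8430
  gray-bodied vestigial-winged: (18 − 32.25)² / 32.25 = 6.2965
  ebony-bodied normal-winged: (17 − 32.25)² / 32.25 = 7.2112
  ebony-bodied vestigial-winged: (11 − 10.75)² / 10.75 = 0.0058
χ² = 8.8430 + 6.2965 + 7.2112 + 0.0058 = 22.3565 ≈ 22.357
Degrees of freedom = 4 − 1 = 3; critical value at α = 0.01 is 11.345.
Since 22.357 > 11.345, we reject the null hypothesis — the data do not fit the 9:3:3:1 ratio.

22.357; not consistent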